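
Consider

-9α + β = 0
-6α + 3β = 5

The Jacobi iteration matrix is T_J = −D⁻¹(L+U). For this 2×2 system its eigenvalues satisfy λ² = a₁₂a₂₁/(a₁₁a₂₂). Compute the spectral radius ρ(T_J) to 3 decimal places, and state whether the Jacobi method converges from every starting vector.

a₁₂a₂₁/(a₁₁a₂₂) = (1)·(-6) / ((-9)·(3)) = 0.222222
ρ = √|0.222222| = √0.222222 = 0.471
ρ < 1, so Jacobi converges

0.471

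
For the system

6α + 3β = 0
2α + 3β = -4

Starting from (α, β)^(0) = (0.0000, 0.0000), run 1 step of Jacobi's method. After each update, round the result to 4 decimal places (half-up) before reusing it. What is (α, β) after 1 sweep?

(0.0000, -1.3333)

Iteration 1:
  α = (0 - (3)·0.0000) / (6) = 0.0000
  β = (-4 - (2)·0.0000) / (3) = -1.3333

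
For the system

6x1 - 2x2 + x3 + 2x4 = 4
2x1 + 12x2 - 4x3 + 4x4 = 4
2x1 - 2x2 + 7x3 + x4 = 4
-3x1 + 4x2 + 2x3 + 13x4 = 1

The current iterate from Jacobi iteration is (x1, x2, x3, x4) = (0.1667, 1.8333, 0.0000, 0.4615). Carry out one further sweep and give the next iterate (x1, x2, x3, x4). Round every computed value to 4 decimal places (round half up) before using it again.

One sweep:
  x1 = (4 - (-2)·1.8333 - (1)·0.0000 - (2)·0.4615) / (6) = 1.1239
  x2 = (4 - (2)·0.1667 - (-4)·0.0000 - (4)·0.4615) / (12) = 0.1517
  x3 = (4 - (2)·0.1667 - (-2)·1.8333 - (1)·0.4615) / (7) = 0.9817
  x4 = (1 - (-3)·0.1667 - (4)·1.8333 - (2)·0.0000) / (13) = -0.4487

(1.1239, 0.1517, 0.9817, -0.4487)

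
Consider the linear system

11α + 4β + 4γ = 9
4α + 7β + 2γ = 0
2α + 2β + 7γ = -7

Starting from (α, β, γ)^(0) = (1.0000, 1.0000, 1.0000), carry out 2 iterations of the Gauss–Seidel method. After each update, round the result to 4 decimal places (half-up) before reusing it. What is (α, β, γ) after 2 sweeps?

(1.2790, -0.4653, -1.2325)

Iteration 1:
  α = (9 - (4)·1.0000 - (4)·1.0000) / (11) = 0.0909
  β = (0 - (4)·0.0909 - (2)·1.0000) / (7) = -0.3377
  γ = (-7 - (2)·0.0909 - (2)·-0.3377) / (7) = -0.9295
Iteration 2:
  α = (9 - (4)·-0.3377 - (4)·-0.9295) / (11) = 1.2790
  β = (0 - (4)·1.2790 - (2)·-0.9295) / (7) = -0.4653
  γ = (-7 - (2)·1.2790 - (2)·-0.4653) / (7) = -1.2325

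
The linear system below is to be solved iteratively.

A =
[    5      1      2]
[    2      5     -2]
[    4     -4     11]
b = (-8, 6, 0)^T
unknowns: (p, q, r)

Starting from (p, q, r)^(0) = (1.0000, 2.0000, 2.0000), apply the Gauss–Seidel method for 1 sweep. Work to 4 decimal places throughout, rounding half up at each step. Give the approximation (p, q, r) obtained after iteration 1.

Iteration 1:
  p = (-8 - (1)·2.0000 - (2)·2.0000) / (5) = -2.8000
  q = (6 - (2)·-2.8000 - (-2)·2.0000) / (5) = 3.1200
  r = (0 - (4)·-2.8000 - (-4)·3.1200) / (11) = 2.1527

(-2.8000, 3.1200, 2.1527)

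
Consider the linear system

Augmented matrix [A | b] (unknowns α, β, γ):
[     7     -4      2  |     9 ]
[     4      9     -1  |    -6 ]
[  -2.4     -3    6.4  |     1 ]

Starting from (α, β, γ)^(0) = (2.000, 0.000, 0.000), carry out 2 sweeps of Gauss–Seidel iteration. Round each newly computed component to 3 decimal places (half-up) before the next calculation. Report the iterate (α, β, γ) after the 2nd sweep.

Iteration 1:
  α = (9 - (-4)·0.000 - (2)·0.000) / (7) = 1.286
  β = (-6 - (4)·1.286 - (-1)·0.000) / (9) = -1.238
  γ = (1 - (-2.4)·1.286 - (-3)·-1.238) / (6.4) = 0.058
Iteration 2:
  α = (9 - (-4)·-1.238 - (2)·0.058) / (7) = 0.562
  β = (-6 - (4)·0.562 - (-1)·0.058) / (9) = -0.910
  γ = (1 - (-2.4)·0.562 - (-3)·-0.910) / (6.4) = -0.060

(0.562, -0.910, -0.060)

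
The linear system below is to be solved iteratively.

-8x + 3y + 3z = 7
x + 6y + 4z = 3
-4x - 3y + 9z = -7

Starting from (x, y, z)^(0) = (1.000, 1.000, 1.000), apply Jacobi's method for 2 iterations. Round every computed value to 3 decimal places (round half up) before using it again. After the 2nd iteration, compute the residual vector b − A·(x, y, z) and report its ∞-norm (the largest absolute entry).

Iteration 1:
  x = (7 - (3)·1.000 - (3)·1.000) / (-8) = -0.125
  y = (3 - (1)·1.000 - (4)·1.000) / (6) = -0.333
  z = (-7 - (-4)·1.000 - (-3)·1.000) / (9) = 0.000
Iteration 2:
  x = (7 - (3)·-0.333 - (3)·0.000) / (-8) = -1.000
  y = (3 - (1)·-0.125 - (4)·0.000) / (6) = 0.521
  z = (-7 - (-4)·-0.125 - (-3)·-0.333) / (9) = -0.944
Residual b − A·x = (0.269, 4.650, -0.941); ∞-norm = 4.650

4.650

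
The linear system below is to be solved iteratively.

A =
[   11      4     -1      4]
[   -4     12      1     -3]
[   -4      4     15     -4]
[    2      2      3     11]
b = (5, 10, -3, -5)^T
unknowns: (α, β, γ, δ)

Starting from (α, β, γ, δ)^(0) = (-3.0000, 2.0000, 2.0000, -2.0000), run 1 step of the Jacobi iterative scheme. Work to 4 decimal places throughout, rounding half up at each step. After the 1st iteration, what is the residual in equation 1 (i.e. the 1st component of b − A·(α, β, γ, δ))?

Iteration 1:
  α = (5 - (4)·2.0000 - (-1)·2.0000 - (4)·-2.0000) / (11) = 0.6364
  β = (10 - (-4)·-3.0000 - (1)·2.0000 - (-3)·-2.0000) / (12) = -0.8333
  γ = (-3 - (-4)·-3.0000 - (4)·2.0000 - (-4)·-2.0000) / (15) = -2.0667
  δ = (-5 - (2)·-3.0000 - (2)·2.0000 - (3)·2.0000) / (11) = -0.8182
Residual b − A·x = (2.5389, 22.1573, 30.6065, 10.5941)

2.5389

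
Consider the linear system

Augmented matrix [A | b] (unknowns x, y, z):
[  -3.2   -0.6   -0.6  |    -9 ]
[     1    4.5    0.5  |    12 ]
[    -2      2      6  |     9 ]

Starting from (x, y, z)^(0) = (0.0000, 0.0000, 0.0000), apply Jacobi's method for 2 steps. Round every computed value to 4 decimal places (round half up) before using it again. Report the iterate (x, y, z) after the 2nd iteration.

Iteration 1:
  x = (-9 - (-0.6)·0.0000 - (-0.6)·0.0000) / (-3.2) = 2.8125
  y = (12 - (1)·0.0000 - (0.5)·0.0000) / (4.5) = 2.6667
  z = (9 - (-2)·0.0000 - (2)·0.0000) / (6) = 1.5000
Iteration 2:
  x = (-9 - (-0.6)·2.6667 - (-0.6)·1.5000) / (-3.2) = 2.0312
  y = (12 - (1)·2.8125 - (0.5)·1.5000) / (4.5) = 1.8750
  z = (9 - (-2)·2.8125 - (2)·2.6667) / (6) = 1.5486

(2.0312, 1.8750, 1.5486)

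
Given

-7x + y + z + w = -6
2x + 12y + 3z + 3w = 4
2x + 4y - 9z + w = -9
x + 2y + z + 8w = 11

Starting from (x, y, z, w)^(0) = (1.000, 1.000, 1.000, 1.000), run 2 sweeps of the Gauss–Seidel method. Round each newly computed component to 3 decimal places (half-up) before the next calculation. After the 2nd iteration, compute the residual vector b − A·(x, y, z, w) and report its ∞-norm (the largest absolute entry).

0.075

Iteration 1:
  x = (-6 - (1)·1.000 - (1)·1.000 - (1)·1.000) / (-7) = 1.286
  y = (4 - (2)·1.286 - (3)·1.000 - (3)·1.000) / (12) = -0.381
  z = (-9 - (2)·1.286 - (4)·-0.381 - (1)·1.000) / (-9) = 1.228
  w = (11 - (1)·1.286 - (2)·-0.381 - (1)·1.228) / (8) = 1.156
Iteration 2:
  x = (-6 - (1)·-0.381 - (1)·1.228 - (1)·1.156) / (-7) = 1.143
  y = (4 - (2)·1.143 - (3)·1.228 - (3)·1.156) / (12) = -0.453
  z = (-9 - (2)·1.143 - (4)·-0.453 - (1)·1.156) / (-9) = 1.181
  w = (11 - (1)·1.143 - (2)·-0.453 - (1)·1.181) / (8) = 1.198
Residual b − A·x = (0.075, 0.013, -0.043, -0.002); ∞-norm = 0.075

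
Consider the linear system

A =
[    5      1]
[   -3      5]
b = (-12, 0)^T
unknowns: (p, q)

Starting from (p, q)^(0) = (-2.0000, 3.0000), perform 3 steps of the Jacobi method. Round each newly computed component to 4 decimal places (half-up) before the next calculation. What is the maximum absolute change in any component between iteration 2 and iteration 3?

Iteration 1:
  p = (-12 - (1)·3.0000) / (5) = -3.0000
  q = (0 - (-3)·-2.0000) / (5) = -1.2000
Iteration 2:
  p = (-12 - (1)·-1.2000) / (5) = -2.1600
  q = (0 - (-3)·-3.0000) / (5) = -1.8000
Iteration 3:
  p = (-12 - (1)·-1.8000) / (5) = -2.0400
  q = (0 - (-3)·-2.1600) / (5) = -1.2960
Change: (0.1200, 0.5040) → max |·| = 0.5040

0.5040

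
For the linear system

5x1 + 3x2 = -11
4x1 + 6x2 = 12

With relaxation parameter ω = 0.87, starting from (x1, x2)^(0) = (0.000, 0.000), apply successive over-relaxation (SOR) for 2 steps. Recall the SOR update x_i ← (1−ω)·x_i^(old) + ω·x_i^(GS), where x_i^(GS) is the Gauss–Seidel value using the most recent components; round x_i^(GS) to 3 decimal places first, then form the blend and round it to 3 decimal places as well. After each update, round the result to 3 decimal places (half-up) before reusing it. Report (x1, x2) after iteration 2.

Iteration 1:
  x1: GS value = (-11 - (3)·0.000) / (5) = -2.200;  x1 ← (1−ω)·0.000 + ω·-2.200 = -1.914
  x2: GS value = (12 - (4)·-1.914) / (6) = 3.276;  x2 ← (1−ω)·0.000 + ω·3.276 = 2.850
Iteration 2:
  x1: GS value = (-11 - (3)·2.850) / (5) = -3.910;  x1 ← (1−ω)·-1.914 + ω·-3.910 = -3.651
  x2: GS value = (12 - (4)·-3.651) / (6) = 4.434;  x2 ← (1−ω)·2.850 + ω·4.434 = 4.228

(-3.651, 4.228)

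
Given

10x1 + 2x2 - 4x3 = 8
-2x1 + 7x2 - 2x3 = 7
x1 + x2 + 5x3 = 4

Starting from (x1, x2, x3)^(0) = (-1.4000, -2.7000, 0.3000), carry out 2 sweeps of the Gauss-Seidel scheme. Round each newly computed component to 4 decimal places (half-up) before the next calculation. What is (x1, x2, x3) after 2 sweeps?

Iteration 1:
  x1 = (8 - (2)·-2.7000 - (-4)·0.3000) / (10) = 1.4600
  x2 = (7 - (-2)·1.4600 - (-2)·0.3000) / (7) = 1.5029
  x3 = (4 - (1)·1.4600 - (1)·1.5029) / (5) = 0.2074
Iteration 2:
  x1 = (8 - (2)·1.5029 - (-4)·0.2074) / (10) = 0.5824
  x2 = (7 - (-2)·0.5824 - (-2)·0.2074) / (7) = 1.2257
  x3 = (4 - (1)·0.5824 - (1)·1.2257) / (5) = 0.4384

(0.5824, 1.2257, 0.4384)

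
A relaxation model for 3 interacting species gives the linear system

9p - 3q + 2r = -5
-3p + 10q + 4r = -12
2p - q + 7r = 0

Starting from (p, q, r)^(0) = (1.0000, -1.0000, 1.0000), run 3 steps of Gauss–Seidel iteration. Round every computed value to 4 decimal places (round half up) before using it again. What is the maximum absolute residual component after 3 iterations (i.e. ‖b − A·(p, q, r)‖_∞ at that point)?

0.1152

Iteration 1:
  p = (-5 - (-3)·-1.0000 - (2)·1.0000) / (9) = -1.1111
  q = (-12 - (-3)·-1.1111 - (4)·1.0000) / (10) = -1.9333
  r = (0 - (2)·-1.1111 - (-1)·-1.9333) / (7) = 0.0413
Iteration 2:
  p = (-5 - (-3)·-1.9333 - (2)·0.0413) / (9) = -1.2092
  q = (-12 - (-3)·-1.2092 - (4)·0.0413) / (10) = -1.5793
  r = (0 - (2)·-1.2092 - (-1)·-1.5793) / (7) = 0.1199
Iteration 3:
  p = (-5 - (-3)·-1.5793 - (2)·0.1199) / (9) = -1.1086
  q = (-12 - (-3)·-1.1086 - (4)·0.1199) / (10) = -1.5805
  r = (0 - (2)·-1.1086 - (-1)·-1.5805) / (7) = 0.0910
Residual b − A·x = (0.0539, 0.1152, -0.0003); ∞-norm = 0.1152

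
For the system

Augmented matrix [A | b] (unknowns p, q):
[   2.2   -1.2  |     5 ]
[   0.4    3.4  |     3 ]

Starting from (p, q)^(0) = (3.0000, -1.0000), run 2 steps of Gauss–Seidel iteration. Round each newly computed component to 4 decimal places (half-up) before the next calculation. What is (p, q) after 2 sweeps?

Iteration 1:
  p = (5 - (-1.2)·-1.0000) / (2.2) = 1.7273
  q = (3 - (0.4)·1.7273) / (3.4) = 0.6791
Iteration 2:
  p = (5 - (-1.2)·0.6791) / (2.2) = 2.6431
  q = (3 - (0.4)·2.6431) / (3.4) = 0.5714

(2.6431, 0.5714)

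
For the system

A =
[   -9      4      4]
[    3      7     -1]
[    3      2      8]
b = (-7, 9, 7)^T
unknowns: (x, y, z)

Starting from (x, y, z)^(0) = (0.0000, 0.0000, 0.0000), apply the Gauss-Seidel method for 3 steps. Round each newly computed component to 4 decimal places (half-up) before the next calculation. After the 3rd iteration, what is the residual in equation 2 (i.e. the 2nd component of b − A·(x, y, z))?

0.0492

Iteration 1:
  x = (-7 - (4)·0.0000 - (4)·0.0000) / (-9) = 0.7778
  y = (9 - (3)·0.7778 - (-1)·0.0000) / (7) = 0.9524
  z = (7 - (3)·0.7778 - (2)·0.9524) / (8) = 0.3452
Iteration 2:
  x = (-7 - (4)·0.9524 - (4)·0.3452) / (-9) = 1.3545
  y = (9 - (3)·1.3545 - (-1)·0.3452) / (7) = 0.7545
  z = (7 - (3)·1.3545 - (2)·0.7545) / (8) = 0.1784
Iteration 3:
  x = (-7 - (4)·0.7545 - (4)·0.1784) / (-9) = 1.1924
  y = (9 - (3)·1.1924 - (-1)·0.1784) / (7) = 0.8002
  z = (7 - (3)·1.1924 - (2)·0.8002) / (8) = 0.2278
Residual b − A·x = (-0.3804, 0.0492, 0.0000)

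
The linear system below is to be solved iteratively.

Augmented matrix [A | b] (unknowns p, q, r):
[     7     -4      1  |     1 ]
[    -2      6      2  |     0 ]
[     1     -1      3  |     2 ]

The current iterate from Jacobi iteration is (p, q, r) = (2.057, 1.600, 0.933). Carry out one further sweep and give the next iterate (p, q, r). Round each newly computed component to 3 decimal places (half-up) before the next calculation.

One sweep:
  p = (1 - (-4)·1.600 - (1)·0.933) / (7) = 0.924
  q = (0 - (-2)·2.057 - (2)·0.933) / (6) = 0.375
  r = (2 - (1)·2.057 - (-1)·1.600) / (3) = 0.514

(0.924, 0.375, 0.514)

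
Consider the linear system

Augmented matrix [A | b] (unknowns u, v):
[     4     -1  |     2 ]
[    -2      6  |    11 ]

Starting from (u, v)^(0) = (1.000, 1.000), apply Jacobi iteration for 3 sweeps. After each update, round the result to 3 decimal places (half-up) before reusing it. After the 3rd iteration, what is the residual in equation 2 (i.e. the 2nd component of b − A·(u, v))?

-0.044

Iteration 1:
  u = (2 - (-1)·1.000) / (4) = 0.750
  v = (11 - (-2)·1.000) / (6) = 2.167
Iteration 2:
  u = (2 - (-1)·2.167) / (4) = 1.042
  v = (11 - (-2)·0.750) / (6) = 2.083
Iteration 3:
  u = (2 - (-1)·2.083) / (4) = 1.021
  v = (11 - (-2)·1.042) / (6) = 2.181
Residual b − A·x = (0.097, -0.044)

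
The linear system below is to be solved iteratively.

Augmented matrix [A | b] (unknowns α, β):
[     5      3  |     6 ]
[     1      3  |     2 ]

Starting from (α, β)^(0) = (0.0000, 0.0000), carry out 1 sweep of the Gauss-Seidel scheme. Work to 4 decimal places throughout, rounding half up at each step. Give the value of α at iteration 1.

1.2000

Iteration 1:
  α = (6 - (3)·0.0000) / (5) = 1.2000
  β = (2 - (1)·1.2000) / (3) = 0.2667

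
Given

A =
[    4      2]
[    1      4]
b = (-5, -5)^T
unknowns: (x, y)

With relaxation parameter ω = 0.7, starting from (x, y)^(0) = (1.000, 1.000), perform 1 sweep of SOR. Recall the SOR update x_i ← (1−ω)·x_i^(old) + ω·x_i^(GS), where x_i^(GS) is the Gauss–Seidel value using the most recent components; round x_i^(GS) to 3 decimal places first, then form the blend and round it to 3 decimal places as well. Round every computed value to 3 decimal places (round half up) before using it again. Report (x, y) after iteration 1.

Iteration 1:
  x: GS value = (-5 - (2)·1.000) / (4) = -1.750;  x ← (1−ω)·1.000 + ω·-1.750 = -0.925
  y: GS value = (-5 - (1)·-0.925) / (4) = -1.019;  y ← (1−ω)·1.000 + ω·-1.019 = -0.413

(-0.925, -0.413)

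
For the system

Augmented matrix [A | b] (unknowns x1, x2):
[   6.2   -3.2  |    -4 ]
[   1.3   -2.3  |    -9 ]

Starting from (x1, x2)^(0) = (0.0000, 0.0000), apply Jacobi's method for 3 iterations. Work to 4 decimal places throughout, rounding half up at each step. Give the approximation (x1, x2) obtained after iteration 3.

Iteration 1:
  x1 = (-4 - (-3.2)·0.0000) / (6.2) = -0.6452
  x2 = (-9 - (1.3)·0.0000) / (-2.3) = 3.9130
Iteration 2:
  x1 = (-4 - (-3.2)·3.9130) / (6.2) = 1.3745
  x2 = (-9 - (1.3)·-0.6452) / (-2.3) = 3.5484
Iteration 3:
  x1 = (-4 - (-3.2)·3.5484) / (6.2) = 1.1863
  x2 = (-9 - (1.3)·1.3745) / (-2.3) = 4.6899

(1.1863, 4.6899)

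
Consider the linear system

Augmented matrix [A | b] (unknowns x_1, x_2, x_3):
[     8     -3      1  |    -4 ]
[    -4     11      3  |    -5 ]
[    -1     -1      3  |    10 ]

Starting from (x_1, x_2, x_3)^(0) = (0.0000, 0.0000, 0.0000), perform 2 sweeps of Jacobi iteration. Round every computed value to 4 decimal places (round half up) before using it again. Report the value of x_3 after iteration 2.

3.0152

Iteration 1:
  x_1 = (-4 - (-3)·0.0000 - (1)·0.0000) / (8) = -0.5000
  x_2 = (-5 - (-4)·0.0000 - (3)·0.0000) / (11) = -0.4545
  x_3 = (10 - (-1)·0.0000 - (-1)·0.0000) / (3) = 3.3333
Iteration 2:
  x_1 = (-4 - (-3)·-0.4545 - (1)·3.3333) / (8) = -1.0871
  x_2 = (-5 - (-4)·-0.5000 - (3)·3.3333) / (11) = -1.5454
  x_3 = (10 - (-1)·-0.5000 - (-1)·-0.4545) / (3) = 3.0152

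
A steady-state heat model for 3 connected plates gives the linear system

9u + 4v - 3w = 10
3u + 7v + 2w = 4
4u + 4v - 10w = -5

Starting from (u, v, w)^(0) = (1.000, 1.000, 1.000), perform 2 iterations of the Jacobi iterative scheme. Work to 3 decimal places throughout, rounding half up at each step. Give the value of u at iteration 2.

Iteration 1:
  u = (10 - (4)·1.000 - (-3)·1.000) / (9) = 1.000
  v = (4 - (3)·1.000 - (2)·1.000) / (7) = -0.143
  w = (-5 - (4)·1.000 - (4)·1.000) / (-10) = 1.300
Iteration 2:
  u = (10 - (4)·-0.143 - (-3)·1.300) / (9) = 1.608
  v = (4 - (3)·1.000 - (2)·1.300) / (7) = -0.229
  w = (-5 - (4)·1.000 - (4)·-0.143) / (-10) = 0.843

1.608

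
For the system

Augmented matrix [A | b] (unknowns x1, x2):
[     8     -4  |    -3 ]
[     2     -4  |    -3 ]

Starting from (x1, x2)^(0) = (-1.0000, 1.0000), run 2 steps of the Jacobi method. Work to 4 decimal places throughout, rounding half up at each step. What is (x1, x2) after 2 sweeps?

(-0.2500, 0.8125)

Iteration 1:
  x1 = (-3 - (-4)·1.0000) / (8) = 0.1250
  x2 = (-3 - (2)·-1.0000) / (-4) = 0.2500
Iteration 2:
  x1 = (-3 - (-4)·0.2500) / (8) = -0.2500
  x2 = (-3 - (2)·0.1250) / (-4) = 0.8125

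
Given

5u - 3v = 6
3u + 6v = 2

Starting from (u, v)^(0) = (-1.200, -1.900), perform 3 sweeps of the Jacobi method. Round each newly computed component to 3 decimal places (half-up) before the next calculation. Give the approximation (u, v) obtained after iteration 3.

(1.382, -0.547)

Iteration 1:
  u = (6 - (-3)·-1.900) / (5) = 0.060
  v = (2 - (3)·-1.200) / (6) = 0.933
Iteration 2:
  u = (6 - (-3)·0.933) / (5) = 1.760
  v = (2 - (3)·0.060) / (6) = 0.303
Iteration 3:
  u = (6 - (-3)·0.303) / (5) = 1.382
  v = (2 - (3)·1.760) / (6) = -0.547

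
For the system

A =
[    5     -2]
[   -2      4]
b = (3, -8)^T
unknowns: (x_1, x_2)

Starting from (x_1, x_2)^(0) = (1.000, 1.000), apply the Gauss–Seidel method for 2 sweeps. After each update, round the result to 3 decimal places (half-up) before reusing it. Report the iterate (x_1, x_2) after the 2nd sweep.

Iteration 1:
  x_1 = (3 - (-2)·1.000) / (5) = 1.000
  x_2 = (-8 - (-2)·1.000) / (4) = -1.500
Iteration 2:
  x_1 = (3 - (-2)·-1.500) / (5) = 0.000
  x_2 = (-8 - (-2)·0.000) / (4) = -2.000

(0.000, -2.000)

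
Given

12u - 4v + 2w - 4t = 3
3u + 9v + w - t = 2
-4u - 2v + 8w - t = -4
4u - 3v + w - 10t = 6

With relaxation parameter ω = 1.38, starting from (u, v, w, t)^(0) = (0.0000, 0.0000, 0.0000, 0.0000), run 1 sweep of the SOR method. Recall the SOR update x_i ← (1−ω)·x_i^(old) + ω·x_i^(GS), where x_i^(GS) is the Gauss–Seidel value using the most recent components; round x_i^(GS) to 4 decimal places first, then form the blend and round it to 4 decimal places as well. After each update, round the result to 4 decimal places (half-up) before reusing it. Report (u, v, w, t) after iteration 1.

(0.3450, 0.1479, -0.4009, -0.7542)

Iteration 1:
  u: GS value = (3 - (-4)·0.0000 - (2)·0.0000 - (-4)·0.0000) / (12) = 0.2500;  u ← (1−ω)·0.0000 + ω·0.2500 = 0.3450
  v: GS value = (2 - (3)·0.3450 - (1)·0.0000 - (-1)·0.0000) / (9) = 0.1072;  v ← (1−ω)·0.0000 + ω·0.1072 = 0.1479
  w: GS value = (-4 - (-4)·0.3450 - (-2)·0.1479 - (-1)·0.0000) / (8) = -0.2905;  w ← (1−ω)·0.0000 + ω·-0.2905 = -0.4009
  t: GS value = (6 - (4)·0.3450 - (-3)·0.1479 - (1)·-0.4009) / (-10) = -0.5465;  t ← (1−ω)·0.0000 + ω·-0.5465 = -0.7542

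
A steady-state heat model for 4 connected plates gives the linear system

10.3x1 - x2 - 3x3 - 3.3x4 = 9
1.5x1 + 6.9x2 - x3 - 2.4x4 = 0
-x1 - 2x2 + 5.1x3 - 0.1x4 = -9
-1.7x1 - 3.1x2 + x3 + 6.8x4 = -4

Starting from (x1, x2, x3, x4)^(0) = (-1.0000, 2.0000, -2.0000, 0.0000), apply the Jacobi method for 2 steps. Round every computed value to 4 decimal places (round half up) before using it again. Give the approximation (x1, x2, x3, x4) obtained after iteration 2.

Iteration 1:
  x1 = (9 - (-1)·2.0000 - (-3)·-2.0000 - (-3.3)·0.0000) / (10.3) = 0.4854
  x2 = (0 - (1.5)·-1.0000 - (-1)·-2.0000 - (-2.4)·0.0000) / (6.9) = -0.0725
  x3 = (-9 - (-1)·-1.0000 - (-2)·2.0000 - (-0.1)·0.0000) / (5.1) = -1.1765
  x4 = (-4 - (-1.7)·-1.0000 - (-3.1)·2.0000 - (1)·-2.0000) / (6.8) = 0.3676
Iteration 2:
  x1 = (9 - (-1)·-0.0725 - (-3)·-1.1765 - (-3.3)·0.3676) / (10.3) = 0.6419
  x2 = (0 - (1.5)·0.4854 - (-1)·-1.1765 - (-2.4)·0.3676) / (6.9) = -0.1482
  x3 = (-9 - (-1)·0.4854 - (-2)·-0.0725 - (-0.1)·0.3676) / (5.1) = -1.6908
  x4 = (-4 - (-1.7)·0.4854 - (-3.1)·-0.0725 - (1)·-1.1765) / (6.8) = -0.3269

(0.6419, -0.1482, -1.6908, -0.3269)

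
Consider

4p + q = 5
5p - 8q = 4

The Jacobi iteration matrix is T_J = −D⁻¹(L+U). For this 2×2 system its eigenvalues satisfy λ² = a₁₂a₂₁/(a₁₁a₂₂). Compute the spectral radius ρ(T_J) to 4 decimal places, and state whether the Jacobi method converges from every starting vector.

0.3953

a₁₂a₂₁/(a₁₁a₂₂) = (1)·(5) / ((4)·(-8)) = -0.156250
ρ = √|-0.156250| = √0.156250 = 0.3953
ρ < 1, so Jacobi converges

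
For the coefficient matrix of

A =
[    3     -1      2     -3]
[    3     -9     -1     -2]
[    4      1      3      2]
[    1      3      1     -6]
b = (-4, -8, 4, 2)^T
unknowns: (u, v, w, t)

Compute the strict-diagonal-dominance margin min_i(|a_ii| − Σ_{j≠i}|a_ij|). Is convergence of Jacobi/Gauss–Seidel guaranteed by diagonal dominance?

row 1: |3| − (1+2+3) = -3
row 2: |-9| − (3+1+2) = 3
row 3: |3| − (4+1+2) = -4
row 4: |-6| − (1+3+1) = 1
minimum over rows = -4 → not strictly diagonally dominant

-4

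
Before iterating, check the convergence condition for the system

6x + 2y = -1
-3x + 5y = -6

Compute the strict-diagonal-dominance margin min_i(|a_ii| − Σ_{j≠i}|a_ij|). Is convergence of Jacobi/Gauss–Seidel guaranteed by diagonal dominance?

2

row 1: |6| − (2) = 4
row 2: |5| − (3) = 2
minimum over rows = 2 → strictly diagonally dominant (convergence guaranteed)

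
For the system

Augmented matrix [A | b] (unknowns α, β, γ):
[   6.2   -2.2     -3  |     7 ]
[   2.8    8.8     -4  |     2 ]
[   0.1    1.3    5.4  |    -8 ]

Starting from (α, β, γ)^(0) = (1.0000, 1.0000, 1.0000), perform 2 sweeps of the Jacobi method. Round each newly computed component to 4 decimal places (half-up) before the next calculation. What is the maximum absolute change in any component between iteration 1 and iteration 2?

1.5536

Iteration 1:
  α = (7 - (-2.2)·1.0000 - (-3)·1.0000) / (6.2) = 1.9677
  β = (2 - (2.8)·1.0000 - (-4)·1.0000) / (8.8) = 0.3636
  γ = (-8 - (0.1)·1.0000 - (1.3)·1.0000) / (5.4) = -1.7407
Iteration 2:
  α = (7 - (-2.2)·0.3636 - (-3)·-1.7407) / (6.2) = 0.4158
  β = (2 - (2.8)·1.9677 - (-4)·-1.7407) / (8.8) = -1.1900
  γ = (-8 - (0.1)·1.9677 - (1.3)·0.3636) / (5.4) = -1.6055
Change: (-1.5519, -1.5536, 0.1352) → max |·| = 1.5536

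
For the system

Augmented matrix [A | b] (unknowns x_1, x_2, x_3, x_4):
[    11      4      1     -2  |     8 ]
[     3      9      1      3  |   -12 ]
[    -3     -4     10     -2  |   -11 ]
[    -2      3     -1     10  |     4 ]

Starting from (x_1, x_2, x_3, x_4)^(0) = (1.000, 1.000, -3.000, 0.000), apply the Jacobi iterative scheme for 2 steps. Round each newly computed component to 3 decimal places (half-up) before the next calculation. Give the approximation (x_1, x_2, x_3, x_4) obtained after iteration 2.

(1.248, -1.501, -1.442, 0.887)

Iteration 1:
  x_1 = (8 - (4)·1.000 - (1)·-3.000 - (-2)·0.000) / (11) = 0.636
  x_2 = (-12 - (3)·1.000 - (1)·-3.000 - (3)·0.000) / (9) = -1.333
  x_3 = (-11 - (-3)·1.000 - (-4)·1.000 - (-2)·0.000) / (10) = -0.400
  x_4 = (4 - (-2)·1.000 - (3)·1.000 - (-1)·-3.000) / (10) = 0.000
Iteration 2:
  x_1 = (8 - (4)·-1.333 - (1)·-0.400 - (-2)·0.000) / (11) = 1.248
  x_2 = (-12 - (3)·0.636 - (1)·-0.400 - (3)·0.000) / (9) = -1.501
  x_3 = (-11 - (-3)·0.636 - (-4)·-1.333 - (-2)·0.000) / (10) = -1.442
  x_4 = (4 - (-2)·0.636 - (3)·-1.333 - (-1)·-0.400) / (10) = 0.887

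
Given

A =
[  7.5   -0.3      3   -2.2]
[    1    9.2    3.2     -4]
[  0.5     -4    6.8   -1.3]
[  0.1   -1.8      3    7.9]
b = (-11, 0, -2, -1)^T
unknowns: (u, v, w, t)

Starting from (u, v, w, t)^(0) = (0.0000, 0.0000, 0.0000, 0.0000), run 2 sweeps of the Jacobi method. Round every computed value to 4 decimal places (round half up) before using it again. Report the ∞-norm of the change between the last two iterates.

0.2067

Iteration 1:
  u = (-11 - (-0.3)·0.0000 - (3)·0.0000 - (-2.2)·0.0000) / (7.5) = -1.4667
  v = (0 - (1)·0.0000 - (3.2)·0.0000 - (-4)·0.0000) / (9.2) = 0.0000
  w = (-2 - (0.5)·0.0000 - (-4)·0.0000 - (-1.3)·0.0000) / (6.8) = -0.2941
  t = (-1 - (0.1)·0.0000 - (-1.8)·0.0000 - (3)·0.0000) / (7.9) = -0.1266
Iteration 2:
  u = (-11 - (-0.3)·0.0000 - (3)·-0.2941 - (-2.2)·-0.1266) / (7.5) = -1.3862
  v = (0 - (1)·-1.4667 - (3.2)·-0.2941 - (-4)·-0.1266) / (9.2) = 0.2067
  w = (-2 - (0.5)·-1.4667 - (-4)·0.0000 - (-1.3)·-0.1266) / (6.8) = -0.2105
  t = (-1 - (0.1)·-1.4667 - (-1.8)·0.0000 - (3)·-0.2941) / (7.9) = 0.0037
Change: (0.0805, 0.2067, 0.0836, 0.1303) → max |·| = 0.2067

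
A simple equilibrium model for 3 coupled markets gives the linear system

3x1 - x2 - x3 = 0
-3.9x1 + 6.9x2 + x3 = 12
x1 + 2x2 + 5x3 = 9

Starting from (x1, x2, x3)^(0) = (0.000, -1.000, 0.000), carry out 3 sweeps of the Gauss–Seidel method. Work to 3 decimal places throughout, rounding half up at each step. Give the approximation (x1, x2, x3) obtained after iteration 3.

(0.955, 2.166, 0.743)

Iteration 1:
  x1 = (0 - (-1)·-1.000 - (-1)·0.000) / (3) = -0.333
  x2 = (12 - (-3.9)·-0.333 - (1)·0.000) / (6.9) = 1.551
  x3 = (9 - (1)·-0.333 - (2)·1.551) / (5) = 1.246
Iteration 2:
  x1 = (0 - (-1)·1.551 - (-1)·1.246) / (3) = 0.932
  x2 = (12 - (-3.9)·0.932 - (1)·1.246) / (6.9) = 2.085
  x3 = (9 - (1)·0.932 - (2)·2.085) / (5) = 0.780
Iteration 3:
  x1 = (0 - (-1)·2.085 - (-1)·0.780) / (3) = 0.955
  x2 = (12 - (-3.9)·0.955 - (1)·0.780) / (6.9) = 2.166
  x3 = (9 - (1)·0.955 - (2)·2.166) / (5) = 0.743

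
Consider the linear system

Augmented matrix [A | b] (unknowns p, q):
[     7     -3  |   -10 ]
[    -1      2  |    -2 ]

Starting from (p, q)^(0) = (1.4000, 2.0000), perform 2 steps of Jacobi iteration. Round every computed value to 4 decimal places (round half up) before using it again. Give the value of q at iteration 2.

Iteration 1:
  p = (-10 - (-3)·2.0000) / (7) = -0.5714
  q = (-2 - (-1)·1.4000) / (2) = -0.3000
Iteration 2:
  p = (-10 - (-3)·-0.3000) / (7) = -1.5571
  q = (-2 - (-1)·-0.5714) / (2) = -1.2857

-1.2857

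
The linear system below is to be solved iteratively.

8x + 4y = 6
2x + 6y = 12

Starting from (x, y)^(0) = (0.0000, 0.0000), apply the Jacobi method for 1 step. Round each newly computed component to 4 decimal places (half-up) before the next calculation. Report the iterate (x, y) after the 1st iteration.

Iteration 1:
  x = (6 - (4)·0.0000) / (8) = 0.7500
  y = (12 - (2)·0.0000) / (6) = 2.0000

(0.7500, 2.0000)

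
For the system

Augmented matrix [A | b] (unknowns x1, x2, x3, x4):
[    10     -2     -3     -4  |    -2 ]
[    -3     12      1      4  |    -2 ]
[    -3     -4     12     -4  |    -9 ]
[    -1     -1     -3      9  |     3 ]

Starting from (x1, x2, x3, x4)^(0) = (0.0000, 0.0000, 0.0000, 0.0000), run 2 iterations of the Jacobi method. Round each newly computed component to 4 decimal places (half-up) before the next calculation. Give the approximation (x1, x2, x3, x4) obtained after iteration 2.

Iteration 1:
  x1 = (-2 - (-2)·0.0000 - (-3)·0.0000 - (-4)·0.0000) / (10) = -0.2000
  x2 = (-2 - (-3)·0.0000 - (1)·0.0000 - (4)·0.0000) / (12) = -0.1667
  x3 = (-9 - (-3)·0.0000 - (-4)·0.0000 - (-4)·0.0000) / (12) = -0.7500
  x4 = (3 - (-1)·0.0000 - (-1)·0.0000 - (-3)·0.0000) / (9) = 0.3333
Iteration 2:
  x1 = (-2 - (-2)·-0.1667 - (-3)·-0.7500 - (-4)·0.3333) / (10) = -0.3250
  x2 = (-2 - (-3)·-0.2000 - (1)·-0.7500 - (4)·0.3333) / (12) = -0.2653
  x3 = (-9 - (-3)·-0.2000 - (-4)·-0.1667 - (-4)·0.3333) / (12) = -0.7445
  x4 = (3 - (-1)·-0.2000 - (-1)·-0.1667 - (-3)·-0.7500) / (9) = 0.0426

(-0.3250, -0.2653, -0.7445, 0.0426)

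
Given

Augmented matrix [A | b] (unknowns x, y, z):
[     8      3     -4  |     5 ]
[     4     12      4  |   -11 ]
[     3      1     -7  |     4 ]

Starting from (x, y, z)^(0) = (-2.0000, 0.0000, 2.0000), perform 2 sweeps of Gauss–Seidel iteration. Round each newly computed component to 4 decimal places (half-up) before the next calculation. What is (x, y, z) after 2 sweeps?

Iteration 1:
  x = (5 - (3)·0.0000 - (-4)·2.0000) / (8) = 1.6250
  y = (-11 - (4)·1.6250 - (4)·2.0000) / (12) = -2.1250
  z = (4 - (3)·1.6250 - (1)·-2.1250) / (-7) = -0.1786
Iteration 2:
  x = (5 - (3)·-2.1250 - (-4)·-0.1786) / (8) = 1.3326
  y = (-11 - (4)·1.3326 - (4)·-0.1786) / (12) = -1.3013
  z = (4 - (3)·1.3326 - (1)·-1.3013) / (-7) = -0.1862

(1.3326, -1.3013, -0.1862)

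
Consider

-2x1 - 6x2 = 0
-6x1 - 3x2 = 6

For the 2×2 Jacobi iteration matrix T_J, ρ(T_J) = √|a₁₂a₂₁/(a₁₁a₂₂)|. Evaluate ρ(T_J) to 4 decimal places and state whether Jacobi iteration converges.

a₁₂a₂₁/(a₁₁a₂₂) = (-6)·(-6) / ((-2)·(-3)) = 6.000000
ρ = √|6.000000| = √6.000000 = 2.4495
ρ > 1, so Jacobi diverges

2.4495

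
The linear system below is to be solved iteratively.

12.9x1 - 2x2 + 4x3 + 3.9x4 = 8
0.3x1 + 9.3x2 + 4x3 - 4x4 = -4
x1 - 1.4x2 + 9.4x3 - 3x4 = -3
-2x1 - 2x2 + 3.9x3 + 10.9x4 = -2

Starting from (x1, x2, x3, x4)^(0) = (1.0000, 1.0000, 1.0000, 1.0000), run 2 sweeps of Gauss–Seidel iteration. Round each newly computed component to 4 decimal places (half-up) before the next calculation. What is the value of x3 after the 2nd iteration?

Iteration 1:
  x1 = (8 - (-2)·1.0000 - (4)·1.0000 - (3.9)·1.0000) / (12.9) = 0.1628
  x2 = (-4 - (0.3)·0.1628 - (4)·1.0000 - (-4)·1.0000) / (9.3) = -0.4354
  x3 = (-3 - (1)·0.1628 - (-1.4)·-0.4354 - (-3)·1.0000) / (9.4) = -0.0822
  x4 = (-2 - (-2)·0.1628 - (-2)·-0.4354 - (3.9)·-0.0822) / (10.9) = -0.2041
Iteration 2:
  x1 = (8 - (-2)·-0.4354 - (4)·-0.0822 - (3.9)·-0.2041) / (12.9) = 0.6398
  x2 = (-4 - (0.3)·0.6398 - (4)·-0.0822 - (-4)·-0.2041) / (9.3) = -0.5032
  x3 = (-3 - (1)·0.6398 - (-1.4)·-0.5032 - (-3)·-0.2041) / (9.4) = -0.5273
  x4 = (-2 - (-2)·0.6398 - (-2)·-0.5032 - (3.9)·-0.5273) / (10.9) = 0.0302

-0.5273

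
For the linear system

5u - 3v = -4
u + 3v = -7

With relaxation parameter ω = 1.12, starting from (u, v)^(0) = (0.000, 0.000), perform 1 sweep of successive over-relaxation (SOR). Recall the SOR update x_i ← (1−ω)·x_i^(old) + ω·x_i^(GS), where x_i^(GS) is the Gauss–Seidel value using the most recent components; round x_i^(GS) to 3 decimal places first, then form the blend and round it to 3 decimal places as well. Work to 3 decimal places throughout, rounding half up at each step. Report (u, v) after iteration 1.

Iteration 1:
  u: GS value = (-4 - (-3)·0.000) / (5) = -0.800;  u ← (1−ω)·0.000 + ω·-0.800 = -0.896
  v: GS value = (-7 - (1)·-0.896) / (3) = -2.035;  v ← (1−ω)·0.000 + ω·-2.035 = -2.279

(-0.896, -2.279)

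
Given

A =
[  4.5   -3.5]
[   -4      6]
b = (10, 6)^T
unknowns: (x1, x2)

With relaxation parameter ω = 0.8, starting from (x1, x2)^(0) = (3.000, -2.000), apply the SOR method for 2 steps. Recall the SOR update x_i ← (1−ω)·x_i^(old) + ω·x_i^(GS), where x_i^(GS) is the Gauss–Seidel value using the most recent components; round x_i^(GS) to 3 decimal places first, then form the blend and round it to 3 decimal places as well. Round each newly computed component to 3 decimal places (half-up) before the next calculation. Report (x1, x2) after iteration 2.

Iteration 1:
  x1: GS value = (10 - (-3.5)·-2.000) / (4.5) = 0.667;  x1 ← (1−ω)·3.000 + ω·0.667 = 1.134
  x2: GS value = (6 - (-4)·1.134) / (6) = 1.756;  x2 ← (1−ω)·-2.000 + ω·1.756 = 1.005
Iteration 2:
  x1: GS value = (10 - (-3.5)·1.005) / (4.5) = 3.004;  x1 ← (1−ω)·1.134 + ω·3.004 = 2.630
  x2: GS value = (6 - (-4)·2.630) / (6) = 2.753;  x2 ← (1−ω)·1.005 + ω·2.753 = 2.403

(2.630, 2.403)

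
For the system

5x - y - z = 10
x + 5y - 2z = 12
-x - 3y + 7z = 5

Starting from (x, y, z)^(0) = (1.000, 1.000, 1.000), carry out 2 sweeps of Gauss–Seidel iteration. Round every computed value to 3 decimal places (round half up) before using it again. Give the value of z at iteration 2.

2.259

Iteration 1:
  x = (10 - (-1)·1.000 - (-1)·1.000) / (5) = 2.400
  y = (12 - (1)·2.400 - (-2)·1.000) / (5) = 2.320
  z = (5 - (-1)·2.400 - (-3)·2.320) / (7) = 2.051
Iteration 2:
  x = (10 - (-1)·2.320 - (-1)·2.051) / (5) = 2.874
  y = (12 - (1)·2.874 - (-2)·2.051) / (5) = 2.646
  z = (5 - (-1)·2.874 - (-3)·2.646) / (7) = 2.259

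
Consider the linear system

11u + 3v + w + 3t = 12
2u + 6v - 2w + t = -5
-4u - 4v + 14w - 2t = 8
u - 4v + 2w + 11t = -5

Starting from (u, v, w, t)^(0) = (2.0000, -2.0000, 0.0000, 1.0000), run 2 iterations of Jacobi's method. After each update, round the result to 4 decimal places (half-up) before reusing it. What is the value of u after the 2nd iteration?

Iteration 1:
  u = (12 - (3)·-2.0000 - (1)·0.0000 - (3)·1.0000) / (11) = 1.3636
  v = (-5 - (2)·2.0000 - (-2)·0.0000 - (1)·1.0000) / (6) = -1.6667
  w = (8 - (-4)·2.0000 - (-4)·-2.0000 - (-2)·1.0000) / (14) = 0.7143
  t = (-5 - (1)·2.0000 - (-4)·-2.0000 - (2)·0.0000) / (11) = -1.3636
Iteration 2:
  u = (12 - (3)·-1.6667 - (1)·0.7143 - (3)·-1.3636) / (11) = 1.8524
  v = (-5 - (2)·1.3636 - (-2)·0.7143 - (1)·-1.3636) / (6) = -0.8225
  w = (8 - (-4)·1.3636 - (-4)·-1.6667 - (-2)·-1.3636) / (14) = 0.2900
  t = (-5 - (1)·1.3636 - (-4)·-1.6667 - (2)·0.7143) / (11) = -1.3145

1.8524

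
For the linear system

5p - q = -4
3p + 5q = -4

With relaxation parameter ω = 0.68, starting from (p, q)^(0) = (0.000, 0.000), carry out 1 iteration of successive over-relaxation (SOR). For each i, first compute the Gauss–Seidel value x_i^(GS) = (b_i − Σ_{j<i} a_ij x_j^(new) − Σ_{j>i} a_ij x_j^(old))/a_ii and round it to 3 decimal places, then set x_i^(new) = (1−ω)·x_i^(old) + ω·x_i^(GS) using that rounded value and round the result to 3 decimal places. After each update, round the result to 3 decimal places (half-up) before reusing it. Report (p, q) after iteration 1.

(-0.544, -0.322)

Iteration 1:
  p: GS value = (-4 - (-1)·0.000) / (5) = -0.800;  p ← (1−ω)·0.000 + ω·-0.800 = -0.544
  q: GS value = (-4 - (3)·-0.544) / (5) = -0.474;  q ← (1−ω)·0.000 + ω·-0.474 = -0.322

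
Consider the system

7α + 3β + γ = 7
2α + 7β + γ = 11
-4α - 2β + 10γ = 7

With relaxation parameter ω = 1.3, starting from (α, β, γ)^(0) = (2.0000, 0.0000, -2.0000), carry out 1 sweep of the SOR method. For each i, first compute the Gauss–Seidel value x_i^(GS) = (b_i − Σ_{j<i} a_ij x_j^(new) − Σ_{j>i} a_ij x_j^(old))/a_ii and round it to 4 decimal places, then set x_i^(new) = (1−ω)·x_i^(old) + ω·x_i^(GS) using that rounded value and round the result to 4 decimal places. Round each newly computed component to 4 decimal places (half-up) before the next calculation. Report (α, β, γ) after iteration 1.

(1.0714, 2.0163, 2.5913)

Iteration 1:
  α: GS value = (7 - (3)·0.0000 - (1)·-2.0000) / (7) = 1.2857;  α ← (1−ω)·2.0000 + ω·1.2857 = 1.0714
  β: GS value = (11 - (2)·1.0714 - (1)·-2.0000) / (7) = 1.5510;  β ← (1−ω)·0.0000 + ω·1.5510 = 2.0163
  γ: GS value = (7 - (-4)·1.0714 - (-2)·2.0163) / (10) = 1.5318;  γ ← (1−ω)·-2.0000 + ω·1.5318 = 2.5913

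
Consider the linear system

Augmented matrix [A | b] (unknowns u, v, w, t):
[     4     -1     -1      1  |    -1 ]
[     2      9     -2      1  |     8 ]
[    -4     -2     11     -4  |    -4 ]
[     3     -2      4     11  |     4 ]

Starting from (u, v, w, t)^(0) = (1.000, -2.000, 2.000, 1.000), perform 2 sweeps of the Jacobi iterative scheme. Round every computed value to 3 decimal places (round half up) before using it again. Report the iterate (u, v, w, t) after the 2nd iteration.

(0.250, 1.111, -0.727, 0.682)

Iteration 1:
  u = (-1 - (-1)·-2.000 - (-1)·2.000 - (1)·1.000) / (4) = -0.500
  v = (8 - (2)·1.000 - (-2)·2.000 - (1)·1.000) / (9) = 1.000
  w = (-4 - (-4)·1.000 - (-2)·-2.000 - (-4)·1.000) / (11) = 0.000
  t = (4 - (3)·1.000 - (-2)·-2.000 - (4)·2.000) / (11) = -1.000
Iteration 2:
  u = (-1 - (-1)·1.000 - (-1)·0.000 - (1)·-1.000) / (4) = 0.250
  v = (8 - (2)·-0.500 - (-2)·0.000 - (1)·-1.000) / (9) = 1.111
  w = (-4 - (-4)·-0.500 - (-2)·1.000 - (-4)·-1.000) / (11) = -0.727
  t = (4 - (3)·-0.500 - (-2)·1.000 - (4)·0.000) / (11) = 0.682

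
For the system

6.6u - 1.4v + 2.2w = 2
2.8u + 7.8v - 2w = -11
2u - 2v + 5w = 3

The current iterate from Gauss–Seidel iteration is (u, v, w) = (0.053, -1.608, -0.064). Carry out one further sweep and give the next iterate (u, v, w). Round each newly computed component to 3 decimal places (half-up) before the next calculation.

(-0.017, -1.421, 0.038)

One sweep:
  u = (2 - (-1.4)·-1.608 - (2.2)·-0.064) / (6.6) = -0.017
  v = (-11 - (2.8)·-0.017 - (-2)·-0.064) / (7.8) = -1.421
  w = (3 - (2)·-0.017 - (-2)·-1.421) / (5) = 0.038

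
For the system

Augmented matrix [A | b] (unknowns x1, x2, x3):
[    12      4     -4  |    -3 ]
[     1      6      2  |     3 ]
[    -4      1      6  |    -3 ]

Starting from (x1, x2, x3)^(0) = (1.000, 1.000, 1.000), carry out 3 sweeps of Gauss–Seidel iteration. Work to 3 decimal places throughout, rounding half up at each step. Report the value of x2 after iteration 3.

Iteration 1:
  x1 = (-3 - (4)·1.000 - (-4)·1.000) / (12) = -0.250
  x2 = (3 - (1)·-0.250 - (2)·1.000) / (6) = 0.208
  x3 = (-3 - (-4)·-0.250 - (1)·0.208) / (6) = -0.701
Iteration 2:
  x1 = (-3 - (4)·0.208 - (-4)·-0.701) / (12) = -0.553
  x2 = (3 - (1)·-0.553 - (2)·-0.701) / (6) = 0.826
  x3 = (-3 - (-4)·-0.553 - (1)·0.826) / (6) = -1.006
Iteration 3:
  x1 = (-3 - (4)·0.826 - (-4)·-1.006) / (12) = -0.861
  x2 = (3 - (1)·-0.861 - (2)·-1.006) / (6) = 0.979
  x3 = (-3 - (-4)·-0.861 - (1)·0.979) / (6) = -1.237

0.979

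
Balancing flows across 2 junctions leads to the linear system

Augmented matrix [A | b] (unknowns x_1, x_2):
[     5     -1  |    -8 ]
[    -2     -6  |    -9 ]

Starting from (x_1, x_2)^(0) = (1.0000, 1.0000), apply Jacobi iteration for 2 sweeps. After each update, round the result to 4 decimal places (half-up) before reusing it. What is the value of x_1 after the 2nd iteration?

-1.3667

Iteration 1:
  x_1 = (-8 - (-1)·1.0000) / (5) = -1.4000
  x_2 = (-9 - (-2)·1.0000) / (-6) = 1.1667
Iteration 2:
  x_1 = (-8 - (-1)·1.1667) / (5) = -1.3667
  x_2 = (-9 - (-2)·-1.4000) / (-6) = 1.9667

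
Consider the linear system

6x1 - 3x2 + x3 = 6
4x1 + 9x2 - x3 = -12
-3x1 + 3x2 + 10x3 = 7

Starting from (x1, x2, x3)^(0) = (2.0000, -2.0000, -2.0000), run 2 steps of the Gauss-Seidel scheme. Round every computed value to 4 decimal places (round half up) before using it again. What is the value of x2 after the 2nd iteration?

-1.1564

Iteration 1:
  x1 = (6 - (-3)·-2.0000 - (1)·-2.0000) / (6) = 0.3333
  x2 = (-12 - (4)·0.3333 - (-1)·-2.0000) / (9) = -1.7037
  x3 = (7 - (-3)·0.3333 - (3)·-1.7037) / (10) = 1.3111
Iteration 2:
  x1 = (6 - (-3)·-1.7037 - (1)·1.3111) / (6) = -0.0704
  x2 = (-12 - (4)·-0.0704 - (-1)·1.3111) / (9) = -1.1564
  x3 = (7 - (-3)·-0.0704 - (3)·-1.1564) / (10) = 1.0258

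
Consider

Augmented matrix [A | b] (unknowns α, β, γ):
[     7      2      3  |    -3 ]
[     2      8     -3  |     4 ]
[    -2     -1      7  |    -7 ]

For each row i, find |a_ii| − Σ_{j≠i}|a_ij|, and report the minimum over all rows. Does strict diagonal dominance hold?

row 1: |7| − (2+3) = 2
row 2: |8| − (2+3) = 3
row 3: |7| − (2+1) = 4
minimum over rows = 2 → strictly diagonally dominant (convergence guaranteed)

2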